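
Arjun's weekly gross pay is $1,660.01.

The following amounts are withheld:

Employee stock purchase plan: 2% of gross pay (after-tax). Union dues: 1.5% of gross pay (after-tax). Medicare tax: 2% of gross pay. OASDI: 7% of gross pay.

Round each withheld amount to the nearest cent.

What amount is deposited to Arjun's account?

$1,452.51

OASDI: $1,660.01 × 0.07 = $116.20
Medicare tax: $1,660.01 × 0.02 = $33.20
Union dues: $1,660.01 × 0.015 = $24.90
Employee stock purchase plan: $1,660.01 × 0.02 = $33.20
Total deductions = $116.20 + $33.20 + $24.90 + $33.20 = $207.50
Net pay = $1,660.01 − $207.50 = $1,452.51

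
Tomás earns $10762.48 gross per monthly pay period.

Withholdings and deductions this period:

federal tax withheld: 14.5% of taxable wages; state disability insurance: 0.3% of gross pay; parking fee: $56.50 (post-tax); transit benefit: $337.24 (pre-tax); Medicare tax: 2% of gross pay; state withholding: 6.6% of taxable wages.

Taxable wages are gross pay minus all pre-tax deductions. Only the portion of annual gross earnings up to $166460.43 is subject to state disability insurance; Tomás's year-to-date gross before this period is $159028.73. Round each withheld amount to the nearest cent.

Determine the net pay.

$7931.46

Transit benefit: $337.24
Taxable wages = $10762.48 − $337.24 = $10425.24
State withholding: $10425.24 × 0.066 = $688.07
Federal tax withheld: $10425.24 × 0.145 = $1511.66
Medicare tax: $10762.48 × 0.02 = $215.25
State disability insurance: only $166460.43 − $159028.73 = $7431.70 of this check is subject → $7431.70 × 0.003 = $22.30
Parking fee: $56.50
Total deductions = $337.24 + $688.07 + $1511.66 + $215.25 + $22.30 + $56.50 = $2831.02
Net pay = $10762.48 − $2831.02 = $7931.46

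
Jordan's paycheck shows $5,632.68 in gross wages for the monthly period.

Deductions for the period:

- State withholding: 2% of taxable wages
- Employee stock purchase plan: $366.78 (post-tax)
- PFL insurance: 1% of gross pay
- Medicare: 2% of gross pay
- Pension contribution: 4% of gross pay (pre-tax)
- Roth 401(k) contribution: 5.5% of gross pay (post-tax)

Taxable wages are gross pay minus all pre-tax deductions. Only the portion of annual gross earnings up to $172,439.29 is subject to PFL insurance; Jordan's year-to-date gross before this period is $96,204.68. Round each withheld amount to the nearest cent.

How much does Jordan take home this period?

Pension contribution: $5,632.68 × 0.04 = $225.31
Taxable wages = $5,632.68 − $225.31 = $5,407.37
State withholding: $5,407.37 × 0.02 = $108.15
Medicare: $5,632.68 × 0.02 = $112.65
PFL insurance: cap not yet reached, full $5,632.68 is subject → $5,632.68 × 0.01 = $56.33
Roth 401(k) contribution: $5,632.68 × 0.055 = $309.80
Employee stock purchase plan: $366.78
Total deductions = $225.31 + $108.15 + $112.65 + $56.33 + $309.80 + $366.78 = $1,179.02
Net pay = $5,632.68 − $1,179.02 = $4,453.66

$4,453.66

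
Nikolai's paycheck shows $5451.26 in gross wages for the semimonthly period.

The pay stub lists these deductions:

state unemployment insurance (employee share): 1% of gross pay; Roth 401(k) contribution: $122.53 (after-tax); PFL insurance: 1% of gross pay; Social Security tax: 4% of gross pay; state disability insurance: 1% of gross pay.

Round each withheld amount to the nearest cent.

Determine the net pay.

$4947.15

Social Security tax: $5451.26 × 0.04 = $218.05
State disability insurance: $5451.26 × 0.01 = $54.51
State unemployment insurance (employee share): $5451.26 × 0.01 = $54.51
PFL insurance: $5451.26 × 0.01 = $54.51
Roth 401(k) contribution: $122.53
Total deductions = $218.05 + $54.51 + $54.51 + $54.51 + $122.53 = $504.11
Net pay = $5451.26 − $504.11 = $4947.15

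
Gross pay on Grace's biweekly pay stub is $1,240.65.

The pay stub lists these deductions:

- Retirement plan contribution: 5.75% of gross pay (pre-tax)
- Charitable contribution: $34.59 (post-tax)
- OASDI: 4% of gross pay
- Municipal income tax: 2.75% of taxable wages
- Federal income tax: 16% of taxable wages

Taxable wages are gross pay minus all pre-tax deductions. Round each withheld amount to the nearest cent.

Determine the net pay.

Retirement plan contribution: $1,240.65 × 0.0575 = $71.34
Taxable wages = $1,240.65 − $71.34 = $1,169.31
Municipal income tax: $1,169.31 × 0.0275 = $32.16
Federal income tax: $1,169.31 × 0.16 = $187.09
OASDI: $1,240.65 × 0.04 = $49.63
Charitable contribution: $34.59
Total deductions = $71.34 + $32.16 + $187.09 + $49.63 + $34.59 = $374.81
Net pay = $1,240.65 − $374.81 = $865.84

$865.84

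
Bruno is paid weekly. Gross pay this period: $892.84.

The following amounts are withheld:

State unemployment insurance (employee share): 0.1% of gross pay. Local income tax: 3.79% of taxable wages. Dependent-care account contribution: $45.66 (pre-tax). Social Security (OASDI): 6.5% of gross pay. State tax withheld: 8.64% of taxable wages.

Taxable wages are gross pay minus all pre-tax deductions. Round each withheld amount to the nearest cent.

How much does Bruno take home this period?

Dependent-care account contribution: $45.66
Taxable wages = $892.84 − $45.66 = $847.18
Local income tax: $847.18 × 0.0379 = $32.11
State tax withheld: $847.18 × 0.0864 = $73.20
Social Security (OASDI): $892.84 × 0.065 = $58.03
State unemployment insurance (employee share): $892.84 × 0.001 = $0.89
Total deductions = $45.66 + $32.11 + $73.20 + $58.03 + $0.89 = $209.89
Net pay = $892.84 − $209.89 = $682.95

$682.95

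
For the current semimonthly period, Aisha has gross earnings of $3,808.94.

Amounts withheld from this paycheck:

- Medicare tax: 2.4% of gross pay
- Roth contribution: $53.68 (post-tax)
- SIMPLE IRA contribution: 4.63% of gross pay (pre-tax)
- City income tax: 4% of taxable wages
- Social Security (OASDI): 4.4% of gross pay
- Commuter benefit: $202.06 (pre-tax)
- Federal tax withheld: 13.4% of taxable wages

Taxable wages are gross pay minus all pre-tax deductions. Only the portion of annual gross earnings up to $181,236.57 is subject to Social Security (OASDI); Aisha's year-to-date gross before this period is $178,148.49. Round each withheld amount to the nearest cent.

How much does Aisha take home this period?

$2,552.65

Commuter benefit: $202.06
SIMPLE IRA contribution: $3,808.94 × 0.0463 = $176.35
Pre-tax total = $202.06 + $176.35 = $378.41
Taxable wages = $3,808.94 − $378.41 = $3,430.53
Federal tax withheld: $3,430.53 × 0.134 = $459.69
City income tax: $3,430.53 × 0.04 = $137.22
Social Security (OASDI): only $181,236.57 − $178,148.49 = $3,088.08 of this check is subject → $3,088.08 × 0.044 = $135.88
Medicare tax: $3,808.94 × 0.024 = $91.41
Roth contribution: $53.68
Total deductions = $202.06 + $176.35 + $459.69 + $137.22 + $135.88 + $91.41 + $53.68 = $1,256.29
Net pay = $3,808.94 − $1,256.29 = $2,552.65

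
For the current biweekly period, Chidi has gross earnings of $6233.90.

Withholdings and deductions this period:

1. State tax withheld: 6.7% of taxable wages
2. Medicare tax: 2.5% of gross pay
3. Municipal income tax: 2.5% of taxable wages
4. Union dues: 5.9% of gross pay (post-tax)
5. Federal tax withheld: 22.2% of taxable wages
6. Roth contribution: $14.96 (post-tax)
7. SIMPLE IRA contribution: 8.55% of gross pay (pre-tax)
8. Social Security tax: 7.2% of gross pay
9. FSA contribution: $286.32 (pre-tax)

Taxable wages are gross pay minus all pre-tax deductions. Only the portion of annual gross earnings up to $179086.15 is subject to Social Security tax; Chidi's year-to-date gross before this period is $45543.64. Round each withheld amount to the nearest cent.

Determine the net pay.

FSA contribution: $286.32
SIMPLE IRA contribution: $6233.90 × 0.0855 = $533.00
Pre-tax total = $286.32 + $533.00 = $819.32
Taxable wages = $6233.90 − $819.32 = $5414.58
Federal tax withheld: $5414.58 × 0.222 = $1202.04
Municipal income tax: $5414.58 × 0.025 = $135.36
State tax withheld: $5414.58 × 0.067 = $362.78
Medicare tax: $6233.90 × 0.025 = $155.85
Social Security tax: cap not yet reached, full $6233.90 is subject → $6233.90 × 0.072 = $448.84
Union dues: $6233.90 × 0.059 = $367.80
Roth contribution: $14.96
Total deductions = $286.32 + $533.00 + $1202.04 + $135.36 + $362.78 + $155.85 + $448.84 + $367.80 + $14.96 = $3506.95
Net pay = $6233.90 − $3506.95 = $2726.95

$2726.95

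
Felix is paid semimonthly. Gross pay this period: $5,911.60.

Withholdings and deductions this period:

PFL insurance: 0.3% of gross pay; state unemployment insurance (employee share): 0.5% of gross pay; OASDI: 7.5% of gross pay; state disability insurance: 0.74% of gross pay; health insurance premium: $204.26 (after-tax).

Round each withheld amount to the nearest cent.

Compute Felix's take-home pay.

PFL insurance: $5,911.60 × 0.003 = $17.73
OASDI: $5,911.60 × 0.075 = $443.37
State unemployment insurance (employee share): $5,911.60 × 0.005 = $29.56
State disability insurance: $5,911.60 × 0.0074 = $43.75
Health insurance premium: $204.26
Total deductions = $17.73 + $443.37 + $29.56 + $43.75 + $204.26 = $738.67
Net pay = $5,911.60 − $738.67 = $5,172.93

$5,172.93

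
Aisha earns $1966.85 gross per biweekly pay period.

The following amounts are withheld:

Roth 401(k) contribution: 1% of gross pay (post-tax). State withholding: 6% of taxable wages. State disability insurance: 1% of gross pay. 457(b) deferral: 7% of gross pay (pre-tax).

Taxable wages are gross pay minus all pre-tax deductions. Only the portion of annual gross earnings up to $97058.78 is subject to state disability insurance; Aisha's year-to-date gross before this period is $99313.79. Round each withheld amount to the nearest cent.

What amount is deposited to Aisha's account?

$1699.75

457(b) deferral: $1966.85 × 0.07 = $137.68
Taxable wages = $1966.85 − $137.68 = $1829.17
State withholding: $1829.17 × 0.06 = $109.75
State disability insurance: annual cap $97058.78 already reached (YTD $99313.79), so $0.00
Roth 401(k) contribution: $1966.85 × 0.01 = $19.67
Total deductions = $137.68 + $109.75 + $0.00 + $19.67 = $267.10
Net pay = $1966.85 − $267.10 = $1699.75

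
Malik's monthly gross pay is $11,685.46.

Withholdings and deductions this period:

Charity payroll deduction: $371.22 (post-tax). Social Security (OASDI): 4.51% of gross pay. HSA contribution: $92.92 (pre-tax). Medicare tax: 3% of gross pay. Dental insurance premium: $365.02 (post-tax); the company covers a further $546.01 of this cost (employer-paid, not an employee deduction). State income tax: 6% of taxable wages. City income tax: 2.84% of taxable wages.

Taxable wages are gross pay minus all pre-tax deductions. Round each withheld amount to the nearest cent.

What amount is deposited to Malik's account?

HSA contribution: $92.92
Taxable wages = $11,685.46 − $92.92 = $11,592.54
City income tax: $11,592.54 × 0.0284 = $329.23
State income tax: $11,592.54 × 0.06 = $695.55
Social Security (OASDI): $11,685.46 × 0.0451 = $527.01
Medicare tax: $11,685.46 × 0.03 = $350.56
Charity payroll deduction: $371.22
Dental insurance premium: $365.02
(Employer's $546.01 toward dental insurance premium is not withheld from the employee.)
Total deductions = $92.92 + $329.23 + $695.55 + $527.01 + $350.56 + $371.22 + $365.02 = $2,731.51
Net pay = $11,685.46 − $2,731.51 = $8,953.95

$8,953.95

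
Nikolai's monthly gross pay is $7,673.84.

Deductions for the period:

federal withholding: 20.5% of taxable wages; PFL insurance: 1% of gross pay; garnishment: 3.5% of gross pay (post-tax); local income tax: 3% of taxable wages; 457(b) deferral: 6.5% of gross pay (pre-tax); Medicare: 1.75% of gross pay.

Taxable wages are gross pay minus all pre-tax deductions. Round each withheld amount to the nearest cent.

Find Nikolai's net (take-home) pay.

457(b) deferral: $7,673.84 × 0.065 = $498.80
Taxable wages = $7,673.84 − $498.80 = $7,175.04
Federal withholding: $7,175.04 × 0.205 = $1,470.88
Local income tax: $7,175.04 × 0.03 = $215.25
PFL insurance: $7,673.84 × 0.01 = $76.74
Medicare: $7,673.84 × 0.0175 = $134.29
Garnishment: $7,673.84 × 0.035 = $268.58
Total deductions = $498.80 + $1,470.88 + $215.25 + $76.74 + $134.29 + $268.58 = $2,664.54
Net pay = $7,673.84 − $2,664.54 = $5,009.30

$5,009.30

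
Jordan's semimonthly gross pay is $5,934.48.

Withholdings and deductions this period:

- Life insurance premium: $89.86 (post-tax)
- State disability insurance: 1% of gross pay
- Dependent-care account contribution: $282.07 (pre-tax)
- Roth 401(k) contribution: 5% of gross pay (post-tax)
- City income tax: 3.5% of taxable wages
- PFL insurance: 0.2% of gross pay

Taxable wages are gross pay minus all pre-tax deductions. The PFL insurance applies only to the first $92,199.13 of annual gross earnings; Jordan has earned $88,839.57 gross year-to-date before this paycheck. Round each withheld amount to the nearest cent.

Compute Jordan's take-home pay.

Dependent-care account contribution: $282.07
Taxable wages = $5,934.48 − $282.07 = $5,652.41
City income tax: $5,652.41 × 0.035 = $197.83
State disability insurance: $5,934.48 × 0.01 = $59.34
PFL insurance: only $92,199.13 − $88,839.57 = $3,359.56 of this check is subject → $3,359.56 × 0.002 = $6.72
Roth 401(k) contribution: $5,934.48 × 0.05 = $296.72
Life insurance premium: $89.86
Total deductions = $282.07 + $197.83 + $59.34 + $6.72 + $296.72 + $89.86 = $932.54
Net pay = $5,934.48 − $932.54 = $5,001.94

$5,001.94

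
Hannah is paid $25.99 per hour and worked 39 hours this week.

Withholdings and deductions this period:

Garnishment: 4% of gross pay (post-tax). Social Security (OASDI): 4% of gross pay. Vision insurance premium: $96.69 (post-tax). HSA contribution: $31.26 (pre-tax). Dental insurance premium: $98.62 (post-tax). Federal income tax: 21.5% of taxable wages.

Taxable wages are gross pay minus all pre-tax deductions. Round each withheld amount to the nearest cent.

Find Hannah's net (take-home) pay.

$494.75

Gross pay: 39 × $25.99 = $1,013.61
HSA contribution: $31.26
Taxable wages = $1,013.61 − $31.26 = $982.35
Federal income tax: $982.35 × 0.215 = $211.21
Social Security (OASDI): $1,013.61 × 0.04 = $40.54
Dental insurance premium: $98.62
Garnishment: $1,013.61 × 0.04 = $40.54
Vision insurance premium: $96.69
Total deductions = $31.26 + $211.21 + $40.54 + $98.62 + $40.54 + $96.69 = $518.86
Net pay = $1,013.61 − $518.86 = $494.75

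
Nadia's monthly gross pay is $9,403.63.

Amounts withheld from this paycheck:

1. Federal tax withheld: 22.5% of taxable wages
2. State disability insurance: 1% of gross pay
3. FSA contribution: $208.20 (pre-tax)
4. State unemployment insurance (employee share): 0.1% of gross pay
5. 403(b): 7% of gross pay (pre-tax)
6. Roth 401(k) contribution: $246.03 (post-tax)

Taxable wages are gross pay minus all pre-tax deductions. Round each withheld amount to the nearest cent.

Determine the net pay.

FSA contribution: $208.20
403(b): $9,403.63 × 0.07 = $658.25
Pre-tax total = $208.20 + $658.25 = $866.45
Taxable wages = $9,403.63 − $866.45 = $8,537.18
Federal tax withheld: $8,537.18 × 0.225 = $1,920.87
State disability insurance: $9,403.63 × 0.01 = $94.04
State unemployment insurance (employee share): $9,403.63 × 0.001 = $9.40
Roth 401(k) contribution: $246.03
Total deductions = $208.20 + $658.25 + $1,920.87 + $94.04 + $9.40 + $246.03 = $3,136.79
Net pay = $9,403.63 − $3,136.79 = $6,266.84

$6,266.84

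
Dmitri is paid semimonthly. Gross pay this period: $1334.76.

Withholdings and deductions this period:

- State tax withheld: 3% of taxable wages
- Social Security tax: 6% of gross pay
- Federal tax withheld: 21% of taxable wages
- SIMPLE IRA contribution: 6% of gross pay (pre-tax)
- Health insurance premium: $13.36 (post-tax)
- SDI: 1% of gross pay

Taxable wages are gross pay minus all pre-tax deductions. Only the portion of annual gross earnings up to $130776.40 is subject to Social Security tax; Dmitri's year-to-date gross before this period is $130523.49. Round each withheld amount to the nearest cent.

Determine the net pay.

$911.67

SIMPLE IRA contribution: $1334.76 × 0.06 = $80.09
Taxable wages = $1334.76 − $80.09 = $1254.67
State tax withheld: $1254.67 × 0.03 = $37.64
Federal tax withheld: $1254.67 × 0.21 = $263.48
SDI: $1334.76 × 0.01 = $13.35
Social Security tax: only $130776.40 − $130523.49 = $252.91 of this check is subject → $252.91 × 0.06 = $15.17
Health insurance premium: $13.36
Total deductions = $80.09 + $37.64 + $263.48 + $13.35 + $15.17 + $13.36 = $423.09
Net pay = $1334.76 − $423.09 = $911.67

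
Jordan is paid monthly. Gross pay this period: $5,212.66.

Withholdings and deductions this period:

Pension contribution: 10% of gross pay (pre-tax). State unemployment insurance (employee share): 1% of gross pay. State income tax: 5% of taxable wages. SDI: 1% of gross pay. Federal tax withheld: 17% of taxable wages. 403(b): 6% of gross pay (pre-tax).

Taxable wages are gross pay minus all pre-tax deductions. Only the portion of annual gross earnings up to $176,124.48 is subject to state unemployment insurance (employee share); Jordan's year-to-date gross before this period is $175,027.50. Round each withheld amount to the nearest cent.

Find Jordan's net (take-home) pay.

$3,352.23

403(b): $5,212.66 × 0.06 = $312.76
Pension contribution: $5,212.66 × 0.1 = $521.27
Pre-tax total = $312.76 + $521.27 = $834.03
Taxable wages = $5,212.66 − $834.03 = $4,378.63
State income tax: $4,378.63 × 0.05 = $218.93
Federal tax withheld: $4,378.63 × 0.17 = $744.37
SDI: $5,212.66 × 0.01 = $52.13
State unemployment insurance (employee share): only $176,124.48 − $175,027.50 = $1,096.98 of this check is subject → $1,096.98 × 0.01 = $10.97
Total deductions = $312.76 + $521.27 + $218.93 + $744.37 + $52.13 + $10.97 = $1,860.43
Net pay = $5,212.66 − $1,860.43 = $3,352.23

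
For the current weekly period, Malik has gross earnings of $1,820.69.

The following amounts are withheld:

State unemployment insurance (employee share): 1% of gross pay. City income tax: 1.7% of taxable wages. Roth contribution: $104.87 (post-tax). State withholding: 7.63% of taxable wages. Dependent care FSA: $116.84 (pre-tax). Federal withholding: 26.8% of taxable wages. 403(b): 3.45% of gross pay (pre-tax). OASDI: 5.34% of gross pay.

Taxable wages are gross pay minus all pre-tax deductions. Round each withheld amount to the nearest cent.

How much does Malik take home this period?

403(b): $1,820.69 × 0.0345 = $62.81
Dependent care FSA: $116.84
Pre-tax total = $62.81 + $116.84 = $179.65
Taxable wages = $1,820.69 − $179.65 = $1,641.04
State withholding: $1,641.04 × 0.0763 = $125.21
Federal withholding: $1,641.04 × 0.268 = $439.80
City income tax: $1,641.04 × 0.017 = $27.90
State unemployment insurance (employee share): $1,820.69 × 0.01 = $18.21
OASDI: $1,820.69 × 0.0534 = $97.22
Roth contribution: $104.87
Total deductions = $62.81 + $116.84 + $125.21 + $439.80 + $27.90 + $18.21 + $97.22 + $104.87 = $992.86
Net pay = $1,820.69 − $992.86 = $827.83

$827.83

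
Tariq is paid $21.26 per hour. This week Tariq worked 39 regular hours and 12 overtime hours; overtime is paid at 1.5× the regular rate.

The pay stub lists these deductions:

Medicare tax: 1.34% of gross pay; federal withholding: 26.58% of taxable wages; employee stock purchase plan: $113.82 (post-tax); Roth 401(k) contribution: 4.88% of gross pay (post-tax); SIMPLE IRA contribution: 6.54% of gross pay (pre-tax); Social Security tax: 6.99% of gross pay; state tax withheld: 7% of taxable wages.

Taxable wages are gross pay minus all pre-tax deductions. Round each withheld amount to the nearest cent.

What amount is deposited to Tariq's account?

Regular pay: 39 × $21.26 = $829.14
Overtime pay: 12 × $21.26 × 1.5 = $382.68
Gross pay = $829.14 + $382.68 = $1,211.82
SIMPLE IRA contribution: $1,211.82 × 0.0654 = $79.25
Taxable wages = $1,211.82 − $79.25 = $1,132.57
Federal withholding: $1,132.57 × 0.2658 = $301.04
State tax withheld: $1,132.57 × 0.07 = $79.28
Medicare tax: $1,211.82 × 0.0134 = $16.24
Social Security tax: $1,211.82 × 0.0699 = $84.71
Roth 401(k) contribution: $1,211.82 × 0.0488 = $59.14
Employee stock purchase plan: $113.82
Total deductions = $79.25 + $301.04 + $79.28 + $16.24 + $84.71 + $59.14 + $113.82 = $733.48
Net pay = $1,211.82 − $733.48 = $478.34

$478.34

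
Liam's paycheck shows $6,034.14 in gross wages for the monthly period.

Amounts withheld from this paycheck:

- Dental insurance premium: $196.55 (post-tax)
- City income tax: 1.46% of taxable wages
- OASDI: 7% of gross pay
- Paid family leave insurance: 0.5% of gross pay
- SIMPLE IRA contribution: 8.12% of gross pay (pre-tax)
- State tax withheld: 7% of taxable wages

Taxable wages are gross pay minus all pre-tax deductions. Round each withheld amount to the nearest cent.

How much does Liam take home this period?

$4,426.03

SIMPLE IRA contribution: $6,034.14 × 0.0812 = $489.97
Taxable wages = $6,034.14 − $489.97 = $5,544.17
State tax withheld: $5,544.17 × 0.07 = $388.09
City income tax: $5,544.17 × 0.0146 = $80.94
Paid family leave insurance: $6,034.14 × 0.005 = $30.17
OASDI: $6,034.14 × 0.07 = $422.39
Dental insurance premium: $196.55
Total deductions = $489.97 + $388.09 + $80.94 + $30.17 + $422.39 + $196.55 = $1,608.11
Net pay = $6,034.14 − $1,608.11 = $4,426.03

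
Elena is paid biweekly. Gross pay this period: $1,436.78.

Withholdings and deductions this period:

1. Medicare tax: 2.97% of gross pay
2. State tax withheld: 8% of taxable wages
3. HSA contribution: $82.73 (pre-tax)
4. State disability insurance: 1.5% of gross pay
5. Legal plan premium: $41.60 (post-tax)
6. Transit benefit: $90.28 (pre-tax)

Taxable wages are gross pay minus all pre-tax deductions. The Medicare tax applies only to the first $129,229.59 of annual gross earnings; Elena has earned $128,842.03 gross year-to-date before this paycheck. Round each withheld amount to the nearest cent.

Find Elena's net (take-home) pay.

Transit benefit: $90.28
HSA contribution: $82.73
Pre-tax total = $90.28 + $82.73 = $173.01
Taxable wages = $1,436.78 − $173.01 = $1,263.77
State tax withheld: $1,263.77 × 0.08 = $101.10
State disability insurance: $1,436.78 × 0.015 = $21.55
Medicare tax: only $129,229.59 − $128,842.03 = $387.56 of this check is subject → $387.56 × 0.0297 = $11.51
Legal plan premium: $41.60
Total deductions = $90.28 + $82.73 + $101.10 + $21.55 + $11.51 + $41.60 = $348.77
Net pay = $1,436.78 − $348.77 = $1,088.01

$1,088.01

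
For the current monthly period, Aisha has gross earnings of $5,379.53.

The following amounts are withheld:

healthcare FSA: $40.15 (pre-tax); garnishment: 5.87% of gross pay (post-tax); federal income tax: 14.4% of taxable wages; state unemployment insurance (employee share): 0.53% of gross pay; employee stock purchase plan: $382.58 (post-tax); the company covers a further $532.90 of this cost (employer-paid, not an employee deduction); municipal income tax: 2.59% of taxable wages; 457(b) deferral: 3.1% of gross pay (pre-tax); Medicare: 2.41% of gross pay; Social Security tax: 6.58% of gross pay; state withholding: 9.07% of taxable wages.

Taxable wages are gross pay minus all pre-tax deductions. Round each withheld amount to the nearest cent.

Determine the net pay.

457(b) deferral: $5,379.53 × 0.031 = $166.77
Healthcare FSA: $40.15
Pre-tax total = $166.77 + $40.15 = $206.92
Taxable wages = $5,379.53 − $206.92 = $5,172.61
Federal income tax: $5,172.61 × 0.144 = $744.86
Municipal income tax: $5,172.61 × 0.0259 = $133.97
State withholding: $5,172.61 × 0.0907 = $469.16
Social Security tax: $5,379.53 × 0.0658 = $353.97
State unemployment insurance (employee share): $5,379.53 × 0.0053 = $28.51
Medicare: $5,379.53 × 0.0241 = $129.65
Employee stock purchase plan: $382.58
Garnishment: $5,379.53 × 0.0587 = $315.78
(Employer's $532.90 toward employee stock purchase plan is not withheld from the employee.)
Total deductions = $166.77 + $40.15 + $744.86 + $133.97 + $469.16 + $353.97 + $28.51 + $129.65 + $382.58 + $315.78 = $2,765.40
Net pay = $5,379.53 − $2,765.40 = $2,614.13

$2,614.13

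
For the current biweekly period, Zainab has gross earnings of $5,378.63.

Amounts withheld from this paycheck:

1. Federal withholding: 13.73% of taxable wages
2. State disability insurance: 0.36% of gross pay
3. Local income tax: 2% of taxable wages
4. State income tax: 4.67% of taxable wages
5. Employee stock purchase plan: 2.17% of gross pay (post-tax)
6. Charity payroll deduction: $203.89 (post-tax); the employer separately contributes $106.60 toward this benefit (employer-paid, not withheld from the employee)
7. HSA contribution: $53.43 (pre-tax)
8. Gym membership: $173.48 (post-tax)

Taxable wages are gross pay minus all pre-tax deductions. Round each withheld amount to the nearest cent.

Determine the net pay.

$3,725.41

HSA contribution: $53.43
Taxable wages = $5,378.63 − $53.43 = $5,325.20
Local income tax: $5,325.20 × 0.02 = $106.50
State income tax: $5,325.20 × 0.0467 = $248.69
Federal withholding: $5,325.20 × 0.1373 = $731.15
State disability insurance: $5,378.63 × 0.0036 = $19.36
Charity payroll deduction: $203.89
Gym membership: $173.48
Employee stock purchase plan: $5,378.63 × 0.0217 = $116.72
(Employer's $106.60 toward charity payroll deduction is not withheld from the employee.)
Total deductions = $53.43 + $106.50 + $248.69 + $731.15 + $19.36 + $203.89 + $173.48 + $116.72 = $1,653.22
Net pay = $5,378.63 − $1,653.22 = $3,725.41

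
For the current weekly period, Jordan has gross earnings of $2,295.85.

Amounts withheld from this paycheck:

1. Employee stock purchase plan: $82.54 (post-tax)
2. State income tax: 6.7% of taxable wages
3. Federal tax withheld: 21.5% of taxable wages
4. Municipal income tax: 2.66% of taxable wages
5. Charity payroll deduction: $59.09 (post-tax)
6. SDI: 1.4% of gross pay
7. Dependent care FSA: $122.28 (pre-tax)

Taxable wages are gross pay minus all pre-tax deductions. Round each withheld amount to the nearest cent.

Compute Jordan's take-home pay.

$1,329.03

Dependent care FSA: $122.28
Taxable wages = $2,295.85 − $122.28 = $2,173.57
State income tax: $2,173.57 × 0.067 = $145.63
Municipal income tax: $2,173.57 × 0.0266 = $57.82
Federal tax withheld: $2,173.57 × 0.215 = $467.32
SDI: $2,295.85 × 0.014 = $32.14
Charity payroll deduction: $59.09
Employee stock purchase plan: $82.54
Total deductions = $122.28 + $145.63 + $57.82 + $467.32 + $32.14 + $59.09 + $82.54 = $966.82
Net pay = $2,295.85 − $966.82 = $1,329.03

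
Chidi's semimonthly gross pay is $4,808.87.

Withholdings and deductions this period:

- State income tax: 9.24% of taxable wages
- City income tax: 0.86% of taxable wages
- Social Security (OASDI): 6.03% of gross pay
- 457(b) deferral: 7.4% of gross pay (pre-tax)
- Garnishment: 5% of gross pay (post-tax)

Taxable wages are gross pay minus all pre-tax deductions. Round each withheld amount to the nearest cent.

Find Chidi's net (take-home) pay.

457(b) deferral: $4,808.87 × 0.074 = $355.86
Taxable wages = $4,808.87 − $355.86 = $4,453.01
State income tax: $4,453.01 × 0.0924 = $411.46
City income tax: $4,453.01 × 0.0086 = $38.30
Social Security (OASDI): $4,808.87 × 0.0603 = $289.97
Garnishment: $4,808.87 × 0.05 = $240.44
Total deductions = $355.86 + $411.46 + $38.30 + $289.97 + $240.44 = $1,336.03
Net pay = $4,808.87 − $1,336.03 = $3,472.84

$3,472.84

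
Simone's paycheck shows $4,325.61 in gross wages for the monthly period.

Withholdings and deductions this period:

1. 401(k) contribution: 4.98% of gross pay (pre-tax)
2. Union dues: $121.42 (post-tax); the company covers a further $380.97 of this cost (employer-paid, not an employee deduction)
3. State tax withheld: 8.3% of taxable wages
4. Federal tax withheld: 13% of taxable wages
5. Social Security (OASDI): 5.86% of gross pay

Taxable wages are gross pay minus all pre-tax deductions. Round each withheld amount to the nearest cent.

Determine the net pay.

401(k) contribution: $4,325.61 × 0.0498 = $215.42
Taxable wages = $4,325.61 − $215.42 = $4,110.19
Federal tax withheld: $4,110.19 × 0.13 = $534.32
State tax withheld: $4,110.19 × 0.083 = $341.15
Social Security (OASDI): $4,325.61 × 0.0586 = $253.48
Union dues: $121.42
(Employer's $380.97 toward union dues is not withheld from the employee.)
Total deductions = $215.42 + $534.32 + $341.15 + $253.48 + $121.42 = $1,465.79
Net pay = $4,325.61 − $1,465.79 = $2,859.82

$2,859.82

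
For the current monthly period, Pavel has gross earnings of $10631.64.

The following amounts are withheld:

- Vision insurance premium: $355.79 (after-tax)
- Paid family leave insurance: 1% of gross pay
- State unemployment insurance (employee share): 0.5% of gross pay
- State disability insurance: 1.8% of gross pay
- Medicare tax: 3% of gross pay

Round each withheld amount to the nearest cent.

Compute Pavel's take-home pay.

$9606.05

Paid family leave insurance: $10631.64 × 0.01 = $106.32
State unemployment insurance (employee share): $10631.64 × 0.005 = $53.16
State disability insurance: $10631.64 × 0.018 = $191.37
Medicare tax: $10631.64 × 0.03 = $318.95
Vision insurance premium: $355.79
Total deductions = $106.32 + $53.16 + $191.37 + $318.95 + $355.79 = $1025.59
Net pay = $10631.64 − $1025.59 = $9606.05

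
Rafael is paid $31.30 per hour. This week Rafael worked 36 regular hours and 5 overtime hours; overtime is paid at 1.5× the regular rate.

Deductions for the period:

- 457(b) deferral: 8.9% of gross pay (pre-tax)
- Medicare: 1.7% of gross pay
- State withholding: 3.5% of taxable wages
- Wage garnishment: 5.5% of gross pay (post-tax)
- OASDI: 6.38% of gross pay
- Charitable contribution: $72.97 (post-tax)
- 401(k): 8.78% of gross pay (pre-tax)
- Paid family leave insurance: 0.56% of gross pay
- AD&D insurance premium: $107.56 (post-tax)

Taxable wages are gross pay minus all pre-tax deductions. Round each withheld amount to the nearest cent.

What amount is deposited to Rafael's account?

Regular pay: 36 × $31.30 = $1,126.80
Overtime pay: 5 × $31.30 × 1.5 = $234.75
Gross pay = $1,126.80 + $234.75 = $1,361.55
457(b) deferral: $1,361.55 × 0.089 = $121.18
401(k): $1,361.55 × 0.0878 = $119.54
Pre-tax total = $121.18 + $119.54 = $240.72
Taxable wages = $1,361.55 − $240.72 = $1,120.83
State withholding: $1,120.83 × 0.035 = $39.23
OASDI: $1,361.55 × 0.0638 = $86.87
Paid family leave insurance: $1,361.55 × 0.0056 = $7.62
Medicare: $1,361.55 × 0.017 = $23.15
Charitable contribution: $72.97
AD&D insurance premium: $107.56
Wage garnishment: $1,361.55 × 0.055 = $74.89
Total deductions = $121.18 + $119.54 + $39.23 + $86.87 + $7.62 + $23.15 + $72.97 + $107.56 + $74.89 = $653.01
Net pay = $1,361.55 − $653.01 = $708.54

$708.54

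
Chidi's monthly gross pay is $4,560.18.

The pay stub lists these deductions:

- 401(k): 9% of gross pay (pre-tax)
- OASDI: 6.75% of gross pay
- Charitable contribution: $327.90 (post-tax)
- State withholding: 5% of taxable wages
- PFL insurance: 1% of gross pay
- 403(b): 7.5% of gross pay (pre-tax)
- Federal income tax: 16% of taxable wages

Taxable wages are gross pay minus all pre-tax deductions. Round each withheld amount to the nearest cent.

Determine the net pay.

403(b): $4,560.18 × 0.075 = $342.01
401(k): $4,560.18 × 0.09 = $410.42
Pre-tax total = $342.01 + $410.42 = $752.43
Taxable wages = $4,560.18 − $752.43 = $3,807.75
Federal income tax: $3,807.75 × 0.16 = $609.24
State withholding: $3,807.75 × 0.05 = $190.39
PFL insurance: $4,560.18 × 0.01 = $45.60
OASDI: $4,560.18 × 0.0675 = $307.81
Charitable contribution: $327.90
Total deductions = $342.01 + $410.42 + $609.24 + $190.39 + $45.60 + $307.81 + $327.90 = $2,233.37
Net pay = $4,560.18 − $2,233.37 = $2,326.81

$2,326.81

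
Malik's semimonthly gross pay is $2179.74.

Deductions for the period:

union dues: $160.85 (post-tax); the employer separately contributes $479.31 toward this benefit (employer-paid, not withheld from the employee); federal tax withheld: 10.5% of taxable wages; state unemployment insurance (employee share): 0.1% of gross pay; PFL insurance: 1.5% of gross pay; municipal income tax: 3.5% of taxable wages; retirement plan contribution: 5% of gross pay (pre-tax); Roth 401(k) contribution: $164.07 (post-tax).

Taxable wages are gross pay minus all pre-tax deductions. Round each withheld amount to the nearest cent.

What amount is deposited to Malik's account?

$1421.04

Retirement plan contribution: $2179.74 × 0.05 = $108.99
Taxable wages = $2179.74 − $108.99 = $2070.75
Municipal income tax: $2070.75 × 0.035 = $72.48
Federal tax withheld: $2070.75 × 0.105 = $217.43
State unemployment insurance (employee share): $2179.74 × 0.001 = $2.18
PFL insurance: $2179.74 × 0.015 = $32.70
Roth 401(k) contribution: $164.07
Union dues: $160.85
(Employer's $479.31 toward union dues is not withheld from the employee.)
Total deductions = $108.99 + $72.48 + $217.43 + $2.18 + $32.70 + $164.07 + $160.85 = $758.70
Net pay = $2179.74 − $758.70 = $1421.04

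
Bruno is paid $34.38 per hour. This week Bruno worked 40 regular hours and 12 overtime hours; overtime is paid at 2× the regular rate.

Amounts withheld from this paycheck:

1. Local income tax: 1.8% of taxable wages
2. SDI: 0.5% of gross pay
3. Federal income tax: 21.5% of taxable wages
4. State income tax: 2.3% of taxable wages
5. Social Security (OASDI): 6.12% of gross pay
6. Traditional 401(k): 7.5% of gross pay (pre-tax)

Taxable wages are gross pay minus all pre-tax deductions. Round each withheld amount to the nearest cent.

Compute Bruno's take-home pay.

$1,368.60

Regular pay: 40 × $34.38 = $1,375.20
Overtime pay: 12 × $34.38 × 2 = $825.12
Gross pay = $1,375.20 + $825.12 = $2,200.32
Traditional 401(k): $2,200.32 × 0.075 = $165.02
Taxable wages = $2,200.32 − $165.02 = $2,035.30
Federal income tax: $2,035.30 × 0.215 = $437.59
Local income tax: $2,035.30 × 0.018 = $36.64
State income tax: $2,035.30 × 0.023 = $46.81
SDI: $2,200.32 × 0.005 = $11.00
Social Security (OASDI): $2,200.32 × 0.0612 = $134.66
Total deductions = $165.02 + $437.59 + $36.64 + $46.81 + $11.00 + $134.66 = $831.72
Net pay = $2,200.32 − $831.72 = $1,368.60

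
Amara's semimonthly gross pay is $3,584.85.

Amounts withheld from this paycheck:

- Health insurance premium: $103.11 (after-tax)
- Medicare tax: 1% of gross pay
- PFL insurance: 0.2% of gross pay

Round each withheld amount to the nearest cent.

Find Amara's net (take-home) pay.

Medicare tax: $3,584.85 × 0.01 = $35.85
PFL insurance: $3,584.85 × 0.002 = $7.17
Health insurance premium: $103.11
Total deductions = $35.85 + $7.17 + $103.11 = $146.13
Net pay = $3,584.85 − $146.13 = $3,438.72

$3,438.72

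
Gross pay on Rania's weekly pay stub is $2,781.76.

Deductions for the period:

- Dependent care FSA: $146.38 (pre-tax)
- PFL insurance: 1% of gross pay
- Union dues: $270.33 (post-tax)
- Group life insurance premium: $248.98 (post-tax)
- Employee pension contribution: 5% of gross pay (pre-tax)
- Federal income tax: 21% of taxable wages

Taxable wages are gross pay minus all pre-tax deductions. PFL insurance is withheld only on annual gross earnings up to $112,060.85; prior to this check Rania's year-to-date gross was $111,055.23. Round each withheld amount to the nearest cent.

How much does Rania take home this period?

$1,442.70

Dependent care FSA: $146.38
Employee pension contribution: $2,781.76 × 0.05 = $139.09
Pre-tax total = $146.38 + $139.09 = $285.47
Taxable wages = $2,781.76 − $285.47 = $2,496.29
Federal income tax: $2,496.29 × 0.21 = $524.22
PFL insurance: only $112,060.85 − $111,055.23 = $1,005.62 of this check is subject → $1,005.62 × 0.01 = $10.06
Group life insurance premium: $248.98
Union dues: $270.33
Total deductions = $146.38 + $139.09 + $524.22 + $10.06 + $248.98 + $270.33 = $1,339.06
Net pay = $2,781.76 − $1,339.06 = $1,442.70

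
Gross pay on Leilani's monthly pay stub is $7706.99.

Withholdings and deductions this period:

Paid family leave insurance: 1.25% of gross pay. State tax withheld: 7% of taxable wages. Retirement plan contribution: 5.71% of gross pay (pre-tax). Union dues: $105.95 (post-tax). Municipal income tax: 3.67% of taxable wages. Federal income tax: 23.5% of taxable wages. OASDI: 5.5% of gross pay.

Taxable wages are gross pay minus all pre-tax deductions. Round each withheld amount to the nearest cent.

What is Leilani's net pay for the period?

Retirement plan contribution: $7706.99 × 0.0571 = $440.07
Taxable wages = $7706.99 − $440.07 = $7266.92
Federal income tax: $7266.92 × 0.235 = $1707.73
Municipal income tax: $7266.92 × 0.0367 = $266.70
State tax withheld: $7266.92 × 0.07 = $508.68
OASDI: $7706.99 × 0.055 = $423.88
Paid family leave insurance: $7706.99 × 0.0125 = $96.34
Union dues: $105.95
Total deductions = $440.07 + $1707.73 + $266.70 + $508.68 + $423.88 + $96.34 + $105.95 = $3549.35
Net pay = $7706.99 − $3549.35 = $4157.64

$4157.64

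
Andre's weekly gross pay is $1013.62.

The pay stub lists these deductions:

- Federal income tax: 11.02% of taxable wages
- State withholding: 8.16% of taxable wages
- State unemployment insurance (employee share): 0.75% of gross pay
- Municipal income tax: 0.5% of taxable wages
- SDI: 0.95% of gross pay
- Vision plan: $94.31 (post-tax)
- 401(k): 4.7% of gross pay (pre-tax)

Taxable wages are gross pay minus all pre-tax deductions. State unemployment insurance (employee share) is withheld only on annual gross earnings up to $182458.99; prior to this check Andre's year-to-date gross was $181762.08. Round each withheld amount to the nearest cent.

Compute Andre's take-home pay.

$666.71

401(k): $1013.62 × 0.047 = $47.64
Taxable wages = $1013.62 − $47.64 = $965.98
State withholding: $965.98 × 0.0816 = $78.82
Federal income tax: $965.98 × 0.1102 = $106.45
Municipal income tax: $965.98 × 0.005 = $4.83
SDI: $1013.62 × 0.0095 = $9.63
State unemployment insurance (employee share): only $182458.99 − $181762.08 = $696.91 of this check is subject → $696.91 × 0.0075 = $5.23
Vision plan: $94.31
Total deductions = $47.64 + $78.82 + $106.45 + $4.83 + $9.63 + $5.23 + $94.31 = $346.91
Net pay = $1013.62 − $346.91 = $666.71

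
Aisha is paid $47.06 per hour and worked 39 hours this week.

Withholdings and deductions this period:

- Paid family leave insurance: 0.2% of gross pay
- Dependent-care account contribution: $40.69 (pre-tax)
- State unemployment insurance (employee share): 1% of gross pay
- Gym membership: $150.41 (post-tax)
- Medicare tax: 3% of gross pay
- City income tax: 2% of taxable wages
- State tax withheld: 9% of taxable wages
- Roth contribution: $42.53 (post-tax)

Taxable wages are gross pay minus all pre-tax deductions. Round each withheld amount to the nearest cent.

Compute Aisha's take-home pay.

Gross pay: 39 × $47.06 = $1835.34
Dependent-care account contribution: $40.69
Taxable wages = $1835.34 − $40.69 = $1794.65
State tax withheld: $1794.65 × 0.09 = $161.52
City income tax: $1794.65 × 0.02 = $35.89
Paid family leave insurance: $1835.34 × 0.002 = $3.67
Medicare tax: $1835.34 × 0.03 = $55.06
State unemployment insurance (employee share): $1835.34 × 0.01 = $18.35
Gym membership: $150.41
Roth contribution: $42.53
Total deductions = $40.69 + $161.52 + $35.89 + $3.67 + $55.06 + $18.35 + $150.41 + $42.53 = $508.12
Net pay = $1835.34 − $508.12 = $1327.22

$1327.22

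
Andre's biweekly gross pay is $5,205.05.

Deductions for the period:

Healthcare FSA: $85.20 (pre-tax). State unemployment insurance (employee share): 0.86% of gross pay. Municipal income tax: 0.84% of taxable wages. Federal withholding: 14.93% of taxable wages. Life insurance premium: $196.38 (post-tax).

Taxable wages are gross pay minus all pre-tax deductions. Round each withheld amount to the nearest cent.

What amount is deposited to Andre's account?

$4,071.31

Healthcare FSA: $85.20
Taxable wages = $5,205.05 − $85.20 = $5,119.85
Federal withholding: $5,119.85 × 0.1493 = $764.39
Municipal income tax: $5,119.85 × 0.0084 = $43.01
State unemployment insurance (employee share): $5,205.05 × 0.0086 = $44.76
Life insurance premium: $196.38
Total deductions = $85.20 + $764.39 + $43.01 + $44.76 + $196.38 = $1,133.74
Net pay = $5,205.05 − $1,133.74 = $4,071.31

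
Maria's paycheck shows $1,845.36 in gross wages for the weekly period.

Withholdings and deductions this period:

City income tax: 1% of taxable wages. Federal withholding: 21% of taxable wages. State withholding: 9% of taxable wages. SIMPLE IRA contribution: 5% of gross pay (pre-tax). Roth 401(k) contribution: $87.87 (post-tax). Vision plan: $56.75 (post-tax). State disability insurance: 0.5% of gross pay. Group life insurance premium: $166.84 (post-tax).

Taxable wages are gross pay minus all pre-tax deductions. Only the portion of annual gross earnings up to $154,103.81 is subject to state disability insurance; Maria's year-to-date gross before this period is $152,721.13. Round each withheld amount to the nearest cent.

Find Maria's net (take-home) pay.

$891.26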